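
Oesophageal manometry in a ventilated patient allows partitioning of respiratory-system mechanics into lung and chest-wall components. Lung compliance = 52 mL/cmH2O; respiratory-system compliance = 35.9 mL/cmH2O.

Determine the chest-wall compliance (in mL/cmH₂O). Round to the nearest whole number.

1/Ccw = 1/Crs − 1/CL.
1/Ccw = 1/35.9 − 1/52 = 0.008624.
Ccw = 115.96 mL/cmH2O.

116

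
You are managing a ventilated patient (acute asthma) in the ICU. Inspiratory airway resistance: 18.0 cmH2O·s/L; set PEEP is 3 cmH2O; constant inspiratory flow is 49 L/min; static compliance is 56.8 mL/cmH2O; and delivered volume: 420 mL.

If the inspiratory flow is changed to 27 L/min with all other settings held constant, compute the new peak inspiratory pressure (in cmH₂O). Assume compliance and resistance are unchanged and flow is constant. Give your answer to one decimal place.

Flow: 49 L/min ÷ 60 = 0.8167 L/s.
New flow: 27 L/min ÷ 60 = 0.45 L/s.
PIP = Vt/C + R·V̇ + PEEP (constant-flow equation of motion).
Only the resistive term changes: ΔPIP = R × ΔV̇ = 18.0 × (0.45 − 0.8167) = 18.0 × -0.3667 = -6.601 cmH2O.
Original PIP = 420/56.8 + 18.0×0.8167 + 3 = 25.095 cmH2O; new PIP = 25.095 + (-6.601) = 18.494 cmH2O.

18.5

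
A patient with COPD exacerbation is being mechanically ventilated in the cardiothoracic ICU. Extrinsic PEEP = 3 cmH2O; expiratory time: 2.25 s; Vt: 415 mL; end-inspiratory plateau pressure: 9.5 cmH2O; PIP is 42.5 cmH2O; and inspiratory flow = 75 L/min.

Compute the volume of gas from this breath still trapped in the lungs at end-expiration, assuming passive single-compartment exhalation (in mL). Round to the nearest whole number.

Flow: 75 L/min ÷ 60 = 1.25 L/s.
R = (PIP − Pplat)/V̇ = (42.5 − 9.5) / 1.25 = 33.0/1.25 = 26.4 cmH2O·s/L.
C = Vt/(Pplat − PEEP) = 415.0 / (9.5 − 3) = 415.0/6.5 = 63.846 mL/cmH2O.
τ = R × C = 26.4 × 0.06385 L/cmH2O = 1.686 s.
Fraction remaining = e^(−Te/τ) = e^(−2.25/1.686) = 0.2633.
Trapped volume = 415.0 × 0.2633 = 109.27 mL.

109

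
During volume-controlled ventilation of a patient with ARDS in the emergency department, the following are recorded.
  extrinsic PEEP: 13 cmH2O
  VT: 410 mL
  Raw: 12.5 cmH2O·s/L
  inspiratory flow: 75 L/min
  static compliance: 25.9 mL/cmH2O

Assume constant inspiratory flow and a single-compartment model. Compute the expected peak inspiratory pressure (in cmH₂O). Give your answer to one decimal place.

44.5

Flow: 75 L/min ÷ 60 = 1.25 L/s.
Equation of motion (constant flow): PIP = Vt/C + R·V̇ + PEEP.
PIP = 410/25.9 + 12.5×1.25 + 13 = 15.83 + 15.625 + 13 = 44.455 cmH2O.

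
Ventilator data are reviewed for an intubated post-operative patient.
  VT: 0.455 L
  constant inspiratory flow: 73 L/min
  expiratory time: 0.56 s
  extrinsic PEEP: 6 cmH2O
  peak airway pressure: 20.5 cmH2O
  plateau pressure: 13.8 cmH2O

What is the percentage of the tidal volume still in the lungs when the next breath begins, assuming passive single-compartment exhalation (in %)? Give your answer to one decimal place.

17.5

Flow: 73 L/min ÷ 60 = 1.2167 L/s.
R = (PIP − Pplat)/V̇ = (20.5 − 13.8) / 1.2167 = 6.7/1.2167 = 5.507 cmH2O·s/L.
C = Vt/(Pplat − PEEP) = 455.0 / (13.8 − 6) = 455.0/7.8 = 58.333 mL/cmH2O.
τ = R × C = 5.507 × 0.05833 L/cmH2O = 0.3212 s.
Fraction remaining at end-expiration = e^(−Te/τ) = e^(−0.56/0.3212) = 0.1749 → 17.49%.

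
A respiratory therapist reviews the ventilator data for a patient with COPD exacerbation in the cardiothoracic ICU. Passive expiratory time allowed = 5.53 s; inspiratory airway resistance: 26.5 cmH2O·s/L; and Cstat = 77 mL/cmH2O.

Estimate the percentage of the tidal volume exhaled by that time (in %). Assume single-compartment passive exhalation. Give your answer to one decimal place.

93.3

τ = R × C = 26.5 × 77 mL/cmH2O = 26.5 × 0.077 L/cmH2O = 2.041 s.
Passive exhalation: V(t)/V₀ = e^(−t/τ) = e^(−5.53/2.041) = 0.06657.
Fraction exhaled = 1 − 0.06657 = 0.9334 → 93.34%.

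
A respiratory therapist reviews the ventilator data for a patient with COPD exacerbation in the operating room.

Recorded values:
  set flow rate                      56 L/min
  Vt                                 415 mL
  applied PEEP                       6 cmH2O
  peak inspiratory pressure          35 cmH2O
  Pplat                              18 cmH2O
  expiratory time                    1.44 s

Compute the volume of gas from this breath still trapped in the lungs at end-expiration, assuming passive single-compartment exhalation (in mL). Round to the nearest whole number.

42

Flow: 56 L/min ÷ 60 = 0.9333 L/s.
R = (PIP − Pplat)/V̇ = (35 − 18) / 0.9333 = 17.0/0.9333 = 18.215 cmH2O·s/L.
C = Vt/(Pplat − PEEP) = 415.0 / (18 − 6) = 415.0/12.0 = 34.583 mL/cmH2O.
τ = R × C = 18.215 × 0.03458 L/cmH2O = 0.6299 s.
Fraction remaining = e^(−Te/τ) = e^(−1.44/0.6299) = 0.1017.
Trapped volume = 415.0 × 0.1017 = 42.206 mL.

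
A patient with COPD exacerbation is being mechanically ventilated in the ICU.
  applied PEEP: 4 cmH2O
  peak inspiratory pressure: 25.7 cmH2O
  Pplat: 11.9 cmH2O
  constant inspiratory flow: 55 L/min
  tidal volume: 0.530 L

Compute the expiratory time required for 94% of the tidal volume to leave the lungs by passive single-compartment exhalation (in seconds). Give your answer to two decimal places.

2.84

Flow: 55 L/min ÷ 60 = 0.9167 L/s.
R = (PIP − Pplat)/V̇ = (25.7 − 11.9) / 0.9167 = 13.8/0.9167 = 15.054 cmH2O·s/L.
C = Vt/(Pplat − PEEP) = 530.0 / (11.9 − 4) = 530.0/7.9 = 67.089 mL/cmH2O.
τ = R × C = 15.054 × 0.06709 L/cmH2O = 1.01 s.
t = −τ·ln(1 − 0.94) = −1.01·ln(0.06) = 2.842 s.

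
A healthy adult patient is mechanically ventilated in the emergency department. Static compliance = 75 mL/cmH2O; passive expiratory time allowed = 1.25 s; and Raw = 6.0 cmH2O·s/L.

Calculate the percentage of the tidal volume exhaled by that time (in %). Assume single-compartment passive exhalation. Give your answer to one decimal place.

93.8

τ = R × C = 6.0 × 75 mL/cmH2O = 6.0 × 0.075 L/cmH2O = 0.45 s.
Passive exhalation: V(t)/V₀ = e^(−t/τ) = e^(−1.25/0.45) = 0.06218.
Fraction exhaled = 1 − 0.06218 = 0.9378 → 93.78%.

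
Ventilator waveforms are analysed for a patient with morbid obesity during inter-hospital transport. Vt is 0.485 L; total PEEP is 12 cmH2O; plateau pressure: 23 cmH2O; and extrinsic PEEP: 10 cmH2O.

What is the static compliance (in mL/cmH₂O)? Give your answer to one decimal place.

44.1

End-expiratory occlusion gives total PEEP = 12 cmH2O (intrinsic PEEP = 12 − 10 = 2). Use total PEEP for the elastic gradient.
Cstat = Vt / (Pplat − PEEPtotal) = 485 / (23 − 12) = 485 / 11.0 = 44.091 mL/cmH2O.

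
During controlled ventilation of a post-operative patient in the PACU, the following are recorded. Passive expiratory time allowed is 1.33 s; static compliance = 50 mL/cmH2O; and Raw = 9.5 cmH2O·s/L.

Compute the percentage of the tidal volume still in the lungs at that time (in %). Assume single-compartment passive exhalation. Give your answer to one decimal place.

τ = R × C = 9.5 × 50 mL/cmH2O = 9.5 × 0.050 L/cmH2O = 0.475 s.
Passive exhalation: V(t)/V₀ = e^(−t/τ) = e^(−1.33/0.475) = 0.06081.
Fraction remaining = 0.06081 → 6.081%.

6.1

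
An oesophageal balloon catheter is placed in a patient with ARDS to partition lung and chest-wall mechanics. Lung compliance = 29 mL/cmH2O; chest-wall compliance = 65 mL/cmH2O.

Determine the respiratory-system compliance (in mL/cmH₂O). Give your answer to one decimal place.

20.1

Lung and chest wall are elastances in series: 1/Crs = 1/CL + 1/Ccw.
1/Crs = 1/29 + 1/65 = 0.04987.
Crs = 20.052 mL/cmH2O.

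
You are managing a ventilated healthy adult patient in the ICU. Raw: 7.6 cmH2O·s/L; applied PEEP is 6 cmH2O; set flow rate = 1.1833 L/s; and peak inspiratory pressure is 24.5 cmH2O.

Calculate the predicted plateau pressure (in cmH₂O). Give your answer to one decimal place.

15.5

Pplat = PIP − Raw × flow = 24.5 − 7.6 × 1.1833 = 24.5 − 8.993 = 15.507 cmH2O.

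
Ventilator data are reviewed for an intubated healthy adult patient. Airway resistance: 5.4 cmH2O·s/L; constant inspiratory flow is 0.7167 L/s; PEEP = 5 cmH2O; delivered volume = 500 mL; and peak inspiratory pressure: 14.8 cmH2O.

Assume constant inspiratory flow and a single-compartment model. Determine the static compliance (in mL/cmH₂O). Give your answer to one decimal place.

Equation of motion (constant flow): PIP = Vt/C + R·V̇ + PEEP.
Vt/C = PIP − R·V̇ − PEEP = 14.8 − 5.4×0.7167 − 5 = 14.8 − 3.87 − 5 = 5.93 cmH2O.
C = Vt / 5.93 = 500 / 5.93 = 84.317 mL/cmH2O.

84.3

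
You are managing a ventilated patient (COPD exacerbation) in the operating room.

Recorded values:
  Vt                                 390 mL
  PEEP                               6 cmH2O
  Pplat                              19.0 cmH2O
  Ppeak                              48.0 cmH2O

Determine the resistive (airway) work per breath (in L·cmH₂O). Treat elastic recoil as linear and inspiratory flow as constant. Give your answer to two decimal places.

11.31

With constant inspiratory flow the resistive pressure is constant at PIP − Pplat = 48.0 − 19.0 = 29.0 cmH2O, so resistive work = 29.0 × 0.390 = 11.31 L·cmH2O.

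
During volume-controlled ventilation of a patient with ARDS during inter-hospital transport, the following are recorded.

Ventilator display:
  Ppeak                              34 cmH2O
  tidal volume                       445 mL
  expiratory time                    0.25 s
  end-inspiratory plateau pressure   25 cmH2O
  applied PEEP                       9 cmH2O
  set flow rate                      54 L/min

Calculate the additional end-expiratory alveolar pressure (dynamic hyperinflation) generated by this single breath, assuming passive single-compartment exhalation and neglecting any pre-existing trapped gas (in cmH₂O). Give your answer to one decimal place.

Flow: 54 L/min ÷ 60 = 0.9 L/s.
R = (PIP − Pplat)/V̇ = (34 − 25) / 0.9 = 9.0/0.9 = 10.0 cmH2O·s/L.
C = Vt/(Pplat − PEEP) = 445.0 / (25 − 9) = 445.0/16.0 = 27.813 mL/cmH2O.
τ = R × C = 10.0 × 0.02781 L/cmH2O = 0.2781 s.
Fraction remaining = e^(−Te/τ) = e^(−0.25/0.2781) = 0.407; trapped volume = 445.0 × 0.407 = 181.12 mL.
Additional alveolar pressure from trapping ≈ V_trapped / C = 181.12 / 27.813 = 6.512 cmH2O.

6.5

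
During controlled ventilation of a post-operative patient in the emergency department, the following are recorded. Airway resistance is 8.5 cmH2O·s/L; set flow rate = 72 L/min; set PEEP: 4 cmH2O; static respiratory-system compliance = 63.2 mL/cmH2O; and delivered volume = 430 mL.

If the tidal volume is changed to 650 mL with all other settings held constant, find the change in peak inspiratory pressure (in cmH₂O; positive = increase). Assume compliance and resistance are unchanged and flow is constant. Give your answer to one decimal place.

PIP = Vt/C + R·V̇ + PEEP (constant-flow equation of motion).
Only the elastic term changes: ΔPIP = ΔVt / C = (650 − 430) / 63.2 = 3.481 cmH2O.

3.5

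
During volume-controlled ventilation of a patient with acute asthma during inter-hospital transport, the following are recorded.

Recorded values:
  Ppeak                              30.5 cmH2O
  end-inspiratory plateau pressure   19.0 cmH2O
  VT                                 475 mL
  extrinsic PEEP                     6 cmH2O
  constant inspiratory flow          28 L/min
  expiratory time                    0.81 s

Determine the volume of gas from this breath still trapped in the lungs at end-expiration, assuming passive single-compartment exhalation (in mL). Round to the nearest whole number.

Flow: 28 L/min ÷ 60 = 0.4667 L/s.
R = (PIP − Pplat)/V̇ = (30.5 − 19.0) / 0.4667 = 11.5/0.4667 = 24.641 cmH2O·s/L.
C = Vt/(Pplat − PEEP) = 475.0 / (19.0 − 6) = 475.0/13.0 = 36.538 mL/cmH2O.
τ = R × C = 24.641 × 0.03654 L/cmH2O = 0.9004 s.
Fraction remaining = e^(−Te/τ) = e^(−0.81/0.9004) = 0.4067.
Trapped volume = 475.0 × 0.4067 = 193.18 mL.

193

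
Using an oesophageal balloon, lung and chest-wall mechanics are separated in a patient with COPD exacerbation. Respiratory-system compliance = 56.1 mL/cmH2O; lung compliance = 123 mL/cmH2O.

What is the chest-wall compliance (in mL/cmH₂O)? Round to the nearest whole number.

1/Ccw = 1/Crs − 1/CL.
1/Ccw = 1/56.1 − 1/123 = 0.009695.
Ccw = 103.15 mL/cmH2O.

103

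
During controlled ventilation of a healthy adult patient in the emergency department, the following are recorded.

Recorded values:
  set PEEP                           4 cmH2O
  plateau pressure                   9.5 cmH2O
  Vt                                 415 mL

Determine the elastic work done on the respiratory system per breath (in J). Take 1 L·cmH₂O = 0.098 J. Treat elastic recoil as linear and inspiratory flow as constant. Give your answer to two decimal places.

0.11

Elastic work ≈ ½ × (Pplat − PEEP) × Vt = 0.5 × (9.5 − 4) × 0.415 L = 0.5 × 5.5 × 0.415 = 1.141 L·cmH2O.
× 0.098 J/(L·cmH2O) → 0.1118 J.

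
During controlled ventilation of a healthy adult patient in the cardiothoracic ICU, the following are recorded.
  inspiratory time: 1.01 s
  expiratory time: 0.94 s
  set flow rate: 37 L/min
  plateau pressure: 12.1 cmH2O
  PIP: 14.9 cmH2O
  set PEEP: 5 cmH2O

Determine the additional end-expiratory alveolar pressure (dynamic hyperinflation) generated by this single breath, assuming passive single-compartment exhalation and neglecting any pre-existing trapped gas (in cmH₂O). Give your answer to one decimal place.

Flow: 37 L/min ÷ 60 = 0.6167 L/s.
Vt = flow × Ti = 0.6167 L/s × 1.01 s × 1000 mL/L = 622.87 mL.
R = (PIP − Pplat)/V̇ = (14.9 − 12.1) / 0.6167 = 2.8/0.6167 = 4.54 cmH2O·s/L.
C = Vt/(Pplat − PEEP) = 622.87 / (12.1 − 5) = 622.87/7.1 = 87.728 mL/cmH2O.
τ = R × C = 4.54 × 0.08773 L/cmH2O = 0.3983 s.
Fraction remaining = e^(−Te/τ) = e^(−0.94/0.3983) = 0.09442; trapped volume = 622.87 × 0.09442 = 58.811 mL.
Additional alveolar pressure from trapping ≈ V_trapped / C = 58.811 / 87.728 = 0.6704 cmH2O.

0.7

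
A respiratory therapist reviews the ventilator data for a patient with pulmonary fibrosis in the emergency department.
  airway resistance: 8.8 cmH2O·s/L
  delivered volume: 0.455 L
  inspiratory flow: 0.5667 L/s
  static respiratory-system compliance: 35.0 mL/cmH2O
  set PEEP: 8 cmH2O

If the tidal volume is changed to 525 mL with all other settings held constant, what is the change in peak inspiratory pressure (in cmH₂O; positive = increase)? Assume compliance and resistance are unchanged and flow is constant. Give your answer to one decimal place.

PIP = Vt/C + R·V̇ + PEEP (constant-flow equation of motion).
Only the elastic term changes: ΔPIP = ΔVt / C = (525 − 455) / 35.0 = 2.0 cmH2O.

2.0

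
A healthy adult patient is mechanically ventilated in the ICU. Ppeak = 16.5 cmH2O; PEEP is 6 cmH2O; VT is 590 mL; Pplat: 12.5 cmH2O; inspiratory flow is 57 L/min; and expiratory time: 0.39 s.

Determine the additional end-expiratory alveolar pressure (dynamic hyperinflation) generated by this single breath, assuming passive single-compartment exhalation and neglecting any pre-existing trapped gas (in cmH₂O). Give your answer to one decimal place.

2.3

Flow: 57 L/min ÷ 60 = 0.95 L/s.
R = (PIP − Pplat)/V̇ = (16.5 − 12.5) / 0.95 = 4.0/0.95 = 4.211 cmH2O·s/L.
C = Vt/(Pplat − PEEP) = 590.0 / (12.5 − 6) = 590.0/6.5 = 90.769 mL/cmH2O.
τ = R × C = 4.211 × 0.09077 L/cmH2O = 0.3822 s.
Fraction remaining = e^(−Te/τ) = e^(−0.39/0.3822) = 0.3604; trapped volume = 590.0 × 0.3604 = 212.64 mL.
Additional alveolar pressure from trapping ≈ V_trapped / C = 212.64 / 90.769 = 2.343 cmH2O.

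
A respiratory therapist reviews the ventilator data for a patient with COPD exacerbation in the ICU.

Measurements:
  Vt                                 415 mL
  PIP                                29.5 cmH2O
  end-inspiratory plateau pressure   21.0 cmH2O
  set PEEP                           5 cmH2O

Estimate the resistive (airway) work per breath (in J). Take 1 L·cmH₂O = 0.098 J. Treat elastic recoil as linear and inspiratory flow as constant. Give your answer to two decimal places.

0.35

With constant inspiratory flow the resistive pressure is constant at PIP − Pplat = 29.5 − 21.0 = 8.5 cmH2O, so resistive work = 8.5 × 0.415 = 3.528 L·cmH2O.
× 0.098 J/(L·cmH2O) → 0.3457 J.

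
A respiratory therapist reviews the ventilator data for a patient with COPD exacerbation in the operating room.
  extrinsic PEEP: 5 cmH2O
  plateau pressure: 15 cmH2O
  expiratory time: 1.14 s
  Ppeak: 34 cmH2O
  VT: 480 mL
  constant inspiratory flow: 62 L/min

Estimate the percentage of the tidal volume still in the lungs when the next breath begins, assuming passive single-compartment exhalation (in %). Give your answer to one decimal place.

27.5

Flow: 62 L/min ÷ 60 = 1.0333 L/s.
R = (PIP − Pplat)/V̇ = (34 − 15) / 1.0333 = 19.0/1.0333 = 18.388 cmH2O·s/L.
C = Vt/(Pplat − PEEP) = 480.0 / (15 − 5) = 480.0/10.0 = 48.0 mL/cmH2O.
τ = R × C = 18.388 × 0.048 L/cmH2O = 0.8826 s.
Fraction remaining at end-expiration = e^(−Te/τ) = e^(−1.14/0.8826) = 0.2748 → 27.48%.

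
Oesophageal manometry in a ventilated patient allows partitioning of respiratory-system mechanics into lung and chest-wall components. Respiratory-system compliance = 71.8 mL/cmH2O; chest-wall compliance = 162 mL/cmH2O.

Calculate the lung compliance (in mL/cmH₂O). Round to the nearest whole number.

1/CL = 1/Crs − 1/Ccw.
1/CL = 1/71.8 − 1/162 = 0.007755.
CL = 128.95 mL/cmH2O.

129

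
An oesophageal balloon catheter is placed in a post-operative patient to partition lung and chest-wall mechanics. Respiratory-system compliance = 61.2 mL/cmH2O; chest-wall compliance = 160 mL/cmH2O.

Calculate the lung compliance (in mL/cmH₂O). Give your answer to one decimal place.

99.1

1/CL = 1/Crs − 1/Ccw.
1/CL = 1/61.2 − 1/160 = 0.01009.
CL = 99.108 mL/cmH2O.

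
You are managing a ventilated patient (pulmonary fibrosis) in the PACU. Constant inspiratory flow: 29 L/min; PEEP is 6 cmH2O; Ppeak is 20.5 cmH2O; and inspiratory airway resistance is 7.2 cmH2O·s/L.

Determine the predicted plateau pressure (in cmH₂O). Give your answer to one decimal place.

Flow: 29 L/min ÷ 60 = 0.4833 L/s.
Pplat = PIP − Raw × flow = 20.5 − 7.2 × 0.4833 = 20.5 − 3.48 = 17.02 cmH2O.

17.0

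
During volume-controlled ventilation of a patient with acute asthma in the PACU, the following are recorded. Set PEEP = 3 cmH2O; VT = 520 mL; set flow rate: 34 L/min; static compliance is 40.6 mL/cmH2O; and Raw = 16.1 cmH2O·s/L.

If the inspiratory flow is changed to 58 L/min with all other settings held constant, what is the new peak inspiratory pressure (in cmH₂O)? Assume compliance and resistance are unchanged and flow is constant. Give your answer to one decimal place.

Flow: 34 L/min ÷ 60 = 0.5667 L/s.
New flow: 58 L/min ÷ 60 = 0.9667 L/s.
PIP = Vt/C + R·V̇ + PEEP (constant-flow equation of motion).
Only the resistive term changes: ΔPIP = R × ΔV̇ = 16.1 × (0.9667 − 0.5667) = 16.1 × 0.4 = 6.44 cmH2O.
Original PIP = 520/40.6 + 16.1×0.5667 + 3 = 24.932 cmH2O; new PIP = 24.932 + (6.44) = 31.372 cmH2O.

31.4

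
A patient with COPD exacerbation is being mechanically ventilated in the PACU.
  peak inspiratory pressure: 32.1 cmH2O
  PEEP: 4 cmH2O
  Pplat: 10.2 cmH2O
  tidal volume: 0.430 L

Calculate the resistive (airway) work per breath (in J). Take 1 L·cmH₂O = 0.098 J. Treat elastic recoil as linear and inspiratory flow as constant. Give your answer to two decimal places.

0.92

With constant inspiratory flow the resistive pressure is constant at PIP − Pplat = 32.1 − 10.2 = 21.9 cmH2O, so resistive work = 21.9 × 0.430 = 9.417 L·cmH2O.
× 0.098 J/(L·cmH2O) → 0.9229 J.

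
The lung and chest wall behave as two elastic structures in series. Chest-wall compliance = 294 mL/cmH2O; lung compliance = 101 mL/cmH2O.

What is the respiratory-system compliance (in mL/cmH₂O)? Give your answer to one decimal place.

Lung and chest wall are elastances in series: 1/Crs = 1/CL + 1/Ccw.
1/Crs = 1/101 + 1/294 = 0.0133.
Crs = 75.188 mL/cmH2O.

75.2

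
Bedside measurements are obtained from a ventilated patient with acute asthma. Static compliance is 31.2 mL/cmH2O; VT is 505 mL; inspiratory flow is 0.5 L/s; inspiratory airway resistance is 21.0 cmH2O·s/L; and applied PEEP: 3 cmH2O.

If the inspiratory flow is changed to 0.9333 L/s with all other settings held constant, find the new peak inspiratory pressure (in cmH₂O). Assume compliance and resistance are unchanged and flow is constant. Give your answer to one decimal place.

38.8

PIP = Vt/C + R·V̇ + PEEP (constant-flow equation of motion).
Only the resistive term changes: ΔPIP = R × ΔV̇ = 21.0 × (0.9333 − 0.5) = 21.0 × 0.4333 = 9.099 cmH2O.
Original PIP = 505/31.2 + 21.0×0.5 + 3 = 29.686 cmH2O; new PIP = 29.686 + (9.099) = 38.785 cmH2O.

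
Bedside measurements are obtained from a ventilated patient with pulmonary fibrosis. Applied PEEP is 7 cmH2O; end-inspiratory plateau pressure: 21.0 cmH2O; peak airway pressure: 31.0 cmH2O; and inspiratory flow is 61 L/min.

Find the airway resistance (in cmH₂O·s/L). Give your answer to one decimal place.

9.8

Flow: 61 L/min ÷ 60 = 1.0167 L/s.
Raw = (PIP − Pplat) / flow = (31.0 − 21.0) / 1.0167 = 10.0 / 1.0167 = 9.836 cmH2O·s/L.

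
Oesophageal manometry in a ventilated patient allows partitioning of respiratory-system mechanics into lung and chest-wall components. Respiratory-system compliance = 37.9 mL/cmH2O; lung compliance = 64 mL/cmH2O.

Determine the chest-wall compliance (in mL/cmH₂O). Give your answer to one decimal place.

1/Ccw = 1/Crs − 1/CL.
1/Ccw = 1/37.9 − 1/64 = 0.01076.
Ccw = 92.937 mL/cmH2O.

92.9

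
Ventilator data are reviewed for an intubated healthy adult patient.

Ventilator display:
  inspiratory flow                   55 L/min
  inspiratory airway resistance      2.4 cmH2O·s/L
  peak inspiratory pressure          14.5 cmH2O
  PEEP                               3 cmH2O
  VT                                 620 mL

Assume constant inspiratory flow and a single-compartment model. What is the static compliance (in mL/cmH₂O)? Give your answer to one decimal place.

Flow: 55 L/min ÷ 60 = 0.9167 L/s.
Equation of motion (constant flow): PIP = Vt/C + R·V̇ + PEEP.
Vt/C = PIP − R·V̇ − PEEP = 14.5 − 2.4×0.9167 − 3 = 14.5 − 2.2 − 3 = 9.3 cmH2O.
C = Vt / 9.3 = 620 / 9.3 = 66.667 mL/cmH2O.

66.7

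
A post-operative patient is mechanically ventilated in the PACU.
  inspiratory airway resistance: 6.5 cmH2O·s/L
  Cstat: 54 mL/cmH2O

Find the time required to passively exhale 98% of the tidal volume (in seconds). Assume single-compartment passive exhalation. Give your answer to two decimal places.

1.37

τ = R × C = 6.5 × 54 mL/cmH2O = 6.5 × 0.054 L/cmH2O = 0.351 s.
Exhaled fraction f = 1 − e^(−t/τ) → t = −τ·ln(1 − f) = −0.351·ln(0.02) = 1.373 s.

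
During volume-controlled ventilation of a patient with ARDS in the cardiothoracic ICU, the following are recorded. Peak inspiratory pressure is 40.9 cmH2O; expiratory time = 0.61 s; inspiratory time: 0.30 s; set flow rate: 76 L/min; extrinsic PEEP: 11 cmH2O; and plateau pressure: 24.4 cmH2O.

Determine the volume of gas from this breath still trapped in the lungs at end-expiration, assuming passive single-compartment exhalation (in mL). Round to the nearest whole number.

73

Flow: 76 L/min ÷ 60 = 1.2667 L/s.
Vt = flow × Ti = 1.2667 L/s × 0.30 s × 1000 mL/L = 380.01 mL.
R = (PIP − Pplat)/V̇ = (40.9 − 24.4) / 1.2667 = 16.5/1.2667 = 13.026 cmH2O·s/L.
C = Vt/(Pplat − PEEP) = 380.01 / (24.4 − 11) = 380.01/13.4 = 28.359 mL/cmH2O.
τ = R × C = 13.026 × 0.02836 L/cmH2O = 0.3694 s.
Fraction remaining = e^(−Te/τ) = e^(−0.61/0.3694) = 0.1918.
Trapped volume = 380.01 × 0.1918 = 72.886 mL.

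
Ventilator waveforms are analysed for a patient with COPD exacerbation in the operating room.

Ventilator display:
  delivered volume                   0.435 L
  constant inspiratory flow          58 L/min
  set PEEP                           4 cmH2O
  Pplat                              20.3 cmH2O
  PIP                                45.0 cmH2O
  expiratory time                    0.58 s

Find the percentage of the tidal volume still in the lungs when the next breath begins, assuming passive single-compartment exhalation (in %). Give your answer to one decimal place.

Flow: 58 L/min ÷ 60 = 0.9667 L/s.
R = (PIP − Pplat)/V̇ = (45.0 − 20.3) / 0.9667 = 24.7/0.9667 = 25.551 cmH2O·s/L.
C = Vt/(Pplat − PEEP) = 435.0 / (20.3 − 4) = 435.0/16.3 = 26.687 mL/cmH2O.
τ = R × C = 25.551 × 0.02669 L/cmH2O = 0.682 s.
Fraction remaining at end-expiration = e^(−Te/τ) = e^(−0.58/0.682) = 0.4272 → 42.72%.

42.7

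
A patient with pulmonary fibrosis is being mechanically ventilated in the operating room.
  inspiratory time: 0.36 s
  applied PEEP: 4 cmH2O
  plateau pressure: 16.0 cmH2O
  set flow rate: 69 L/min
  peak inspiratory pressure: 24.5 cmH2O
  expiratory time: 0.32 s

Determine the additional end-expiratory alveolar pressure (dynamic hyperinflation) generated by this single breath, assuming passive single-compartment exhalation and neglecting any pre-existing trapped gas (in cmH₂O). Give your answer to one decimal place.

Flow: 69 L/min ÷ 60 = 1.15 L/s.
Vt = flow × Ti = 1.15 L/s × 0.36 s × 1000 mL/L = 414.0 mL.
R = (PIP − Pplat)/V̇ = (24.5 − 16.0) / 1.15 = 8.5/1.15 = 7.391 cmH2O·s/L.
C = Vt/(Pplat − PEEP) = 414.0 / (16.0 − 4) = 414.0/12.0 = 34.5 mL/cmH2O.
τ = R × C = 7.391 × 0.0345 L/cmH2O = 0.255 s.
Fraction remaining = e^(−Te/τ) = e^(−0.32/0.255) = 0.2851; trapped volume = 414.0 × 0.2851 = 118.03 mL.
Additional alveolar pressure from trapping ≈ V_trapped / C = 118.03 / 34.5 = 3.421 cmH2O.

3.4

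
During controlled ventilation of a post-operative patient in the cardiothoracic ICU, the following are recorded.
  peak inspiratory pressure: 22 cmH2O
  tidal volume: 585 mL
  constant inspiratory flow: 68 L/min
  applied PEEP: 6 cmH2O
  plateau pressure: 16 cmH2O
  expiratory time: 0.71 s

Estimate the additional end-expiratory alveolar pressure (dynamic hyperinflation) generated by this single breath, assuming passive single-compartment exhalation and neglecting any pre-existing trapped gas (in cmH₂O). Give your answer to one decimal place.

Flow: 68 L/min ÷ 60 = 1.1333 L/s.
R = (PIP − Pplat)/V̇ = (22 − 16) / 1.1333 = 6.0/1.1333 = 5.294 cmH2O·s/L.
C = Vt/(Pplat − PEEP) = 585.0 / (16 − 6) = 585.0/10.0 = 58.5 mL/cmH2O.
τ = R × C = 5.294 × 0.0585 L/cmH2O = 0.3097 s.
Fraction remaining = e^(−Te/τ) = e^(−0.71/0.3097) = 0.101; trapped volume = 585.0 × 0.101 = 59.085 mL.
Additional alveolar pressure from trapping ≈ V_trapped / C = 59.085 / 58.5 = 1.01 cmH2O.

1.0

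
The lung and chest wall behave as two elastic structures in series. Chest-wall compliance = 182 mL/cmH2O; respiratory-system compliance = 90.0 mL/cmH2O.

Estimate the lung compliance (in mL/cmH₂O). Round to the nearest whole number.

178

1/CL = 1/Crs − 1/Ccw.
1/CL = 1/90.0 − 1/182 = 0.005617.
CL = 178.03 mL/cmH2O.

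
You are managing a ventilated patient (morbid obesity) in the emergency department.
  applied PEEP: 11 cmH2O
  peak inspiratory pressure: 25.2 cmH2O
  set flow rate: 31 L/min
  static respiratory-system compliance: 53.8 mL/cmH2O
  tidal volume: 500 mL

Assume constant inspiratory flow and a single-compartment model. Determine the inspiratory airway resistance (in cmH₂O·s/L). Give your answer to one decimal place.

9.5

Flow: 31 L/min ÷ 60 = 0.5167 L/s.
Equation of motion (constant flow): PIP = Vt/C + R·V̇ + PEEP.
R·V̇ = PIP − Vt/C − PEEP = 25.2 − 500/53.8 − 11 = 25.2 − 9.294 − 11 = 4.906 cmH2O.
R = 4.906 / 0.5167 = 9.495 cmH2O·s/L.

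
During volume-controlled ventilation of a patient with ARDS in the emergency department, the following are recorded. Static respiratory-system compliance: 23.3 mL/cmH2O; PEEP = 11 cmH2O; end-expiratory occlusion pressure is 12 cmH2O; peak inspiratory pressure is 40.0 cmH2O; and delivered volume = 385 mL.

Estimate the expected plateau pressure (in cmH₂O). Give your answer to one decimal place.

28.5

End-expiratory occlusion gives total PEEP = 12 cmH2O (intrinsic PEEP = 12 − 11 = 1). Use total PEEP for the elastic gradient.
Pplat = PEEPtotal + Vt / Cstat = 12 + 385 / 23.3 = 12 + 16.524 = 28.524 cmH2O.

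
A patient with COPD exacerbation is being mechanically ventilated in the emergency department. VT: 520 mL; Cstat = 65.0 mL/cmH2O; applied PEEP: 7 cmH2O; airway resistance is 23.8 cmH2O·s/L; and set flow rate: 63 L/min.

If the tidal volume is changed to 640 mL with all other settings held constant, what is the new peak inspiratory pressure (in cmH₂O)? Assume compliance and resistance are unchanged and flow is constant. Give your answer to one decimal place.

Flow: 63 L/min ÷ 60 = 1.05 L/s.
PIP = Vt/C + R·V̇ + PEEP (constant-flow equation of motion).
Only the elastic term changes: ΔPIP = ΔVt / C = (640 − 520) / 65.0 = 1.846 cmH2O.
Original PIP = 520/65.0 + 23.8×1.05 + 7 = 39.99 cmH2O; new PIP = 39.99 + (1.846) = 41.836 cmH2O.

41.8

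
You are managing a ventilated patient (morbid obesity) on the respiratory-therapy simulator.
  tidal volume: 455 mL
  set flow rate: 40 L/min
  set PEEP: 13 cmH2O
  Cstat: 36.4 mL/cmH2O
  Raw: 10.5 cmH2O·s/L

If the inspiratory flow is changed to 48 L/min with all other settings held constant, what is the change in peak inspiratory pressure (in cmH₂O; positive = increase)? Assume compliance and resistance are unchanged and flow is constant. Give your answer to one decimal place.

1.4

Flow: 40 L/min ÷ 60 = 0.6667 L/s.
New flow: 48 L/min ÷ 60 = 0.8 L/s.
PIP = Vt/C + R·V̇ + PEEP (constant-flow equation of motion).
Only the resistive term changes: ΔPIP = R × ΔV̇ = 10.5 × (0.8 − 0.6667) = 10.5 × 0.1333 = 1.4 cmH2O.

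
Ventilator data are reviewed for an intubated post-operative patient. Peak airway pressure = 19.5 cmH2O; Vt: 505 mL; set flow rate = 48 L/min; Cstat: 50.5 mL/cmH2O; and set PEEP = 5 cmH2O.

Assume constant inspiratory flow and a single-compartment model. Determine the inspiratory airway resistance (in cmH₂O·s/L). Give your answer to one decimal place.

5.6

Flow: 48 L/min ÷ 60 = 0.8 L/s.
Equation of motion (constant flow): PIP = Vt/C + R·V̇ + PEEP.
R·V̇ = PIP − Vt/C − PEEP = 19.5 − 505/50.5 − 5 = 19.5 − 10.0 − 5 = 4.5 cmH2O.
R = 4.5 / 0.8 = 5.625 cmH2O·s/L.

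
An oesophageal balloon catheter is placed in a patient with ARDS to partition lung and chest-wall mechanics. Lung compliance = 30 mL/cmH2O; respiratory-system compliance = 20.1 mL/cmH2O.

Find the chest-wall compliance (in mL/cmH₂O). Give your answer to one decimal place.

1/Ccw = 1/Crs − 1/CL.
1/Ccw = 1/20.1 − 1/30 = 0.01642.
Ccw = 60.901 mL/cmH2O.

60.9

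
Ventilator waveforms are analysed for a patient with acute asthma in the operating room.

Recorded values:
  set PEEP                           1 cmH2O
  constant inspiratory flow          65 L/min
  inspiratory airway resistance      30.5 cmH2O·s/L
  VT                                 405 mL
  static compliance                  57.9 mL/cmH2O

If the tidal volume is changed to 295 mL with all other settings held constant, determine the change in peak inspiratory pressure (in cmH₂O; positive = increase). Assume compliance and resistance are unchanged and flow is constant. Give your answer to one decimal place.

PIP = Vt/C + R·V̇ + PEEP (constant-flow equation of motion).
Only the elastic term changes: ΔPIP = ΔVt / C = (295 − 405) / 57.9 = -1.9 cmH2O.

-1.9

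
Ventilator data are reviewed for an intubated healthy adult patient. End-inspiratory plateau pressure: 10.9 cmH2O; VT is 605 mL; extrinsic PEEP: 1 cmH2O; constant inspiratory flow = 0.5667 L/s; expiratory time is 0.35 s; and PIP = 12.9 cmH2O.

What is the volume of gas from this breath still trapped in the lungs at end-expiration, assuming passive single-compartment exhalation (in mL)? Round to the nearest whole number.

R = (PIP − Pplat)/V̇ = (12.9 − 10.9) / 0.5667 = 2.0/0.5667 = 3.529 cmH2O·s/L.
C = Vt/(Pplat − PEEP) = 605.0 / (10.9 − 1) = 605.0/9.9 = 61.111 mL/cmH2O.
τ = R × C = 3.529 × 0.06111 L/cmH2O = 0.2157 s.
Fraction remaining = e^(−Te/τ) = e^(−0.35/0.2157) = 0.1974.
Trapped volume = 605.0 × 0.1974 = 119.43 mL.

119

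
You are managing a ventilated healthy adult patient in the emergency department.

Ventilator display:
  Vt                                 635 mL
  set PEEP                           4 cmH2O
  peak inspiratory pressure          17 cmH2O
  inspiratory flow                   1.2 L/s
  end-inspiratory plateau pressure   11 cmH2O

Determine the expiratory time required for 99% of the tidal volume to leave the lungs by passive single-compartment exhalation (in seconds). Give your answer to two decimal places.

R = (PIP − Pplat)/V̇ = (17 − 11) / 1.2 = 6.0/1.2 = 5.0 cmH2O·s/L.
C = Vt/(Pplat − PEEP) = 635.0 / (11 − 4) = 635.0/7.0 = 90.714 mL/cmH2O.
τ = R × C = 5.0 × 0.09071 L/cmH2O = 0.4536 s.
t = −τ·ln(1 − 0.99) = −0.4536·ln(0.01) = 2.089 s.

2.09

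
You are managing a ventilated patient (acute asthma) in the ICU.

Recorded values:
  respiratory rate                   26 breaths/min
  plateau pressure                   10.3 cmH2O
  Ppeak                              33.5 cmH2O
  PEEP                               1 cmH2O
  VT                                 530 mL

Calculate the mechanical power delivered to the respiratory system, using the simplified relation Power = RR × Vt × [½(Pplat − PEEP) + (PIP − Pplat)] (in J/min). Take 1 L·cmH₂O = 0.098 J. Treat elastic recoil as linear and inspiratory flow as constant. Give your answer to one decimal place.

Per-breath work = Vt × [½(Pplat−PEEP) + (PIP−Pplat)] = 0.530 × [0.5×9.3 + 23.2] = 0.530 × 27.85 = 14.761 L·cmH2O.
Power = 26 × 14.761 = 383.79 L·cmH2O/min.
× 0.098 J/(L·cmH2O) → 37.611 J/min.

37.6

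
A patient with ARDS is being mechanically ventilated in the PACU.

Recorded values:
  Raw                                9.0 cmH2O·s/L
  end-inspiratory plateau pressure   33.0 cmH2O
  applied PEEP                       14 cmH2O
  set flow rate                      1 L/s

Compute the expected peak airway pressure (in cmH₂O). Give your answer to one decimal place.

PIP = Pplat + Raw × flow = 33.0 + 9.0 × 1 = 33.0 + 9.0 = 42.0 cmH2O.

42.0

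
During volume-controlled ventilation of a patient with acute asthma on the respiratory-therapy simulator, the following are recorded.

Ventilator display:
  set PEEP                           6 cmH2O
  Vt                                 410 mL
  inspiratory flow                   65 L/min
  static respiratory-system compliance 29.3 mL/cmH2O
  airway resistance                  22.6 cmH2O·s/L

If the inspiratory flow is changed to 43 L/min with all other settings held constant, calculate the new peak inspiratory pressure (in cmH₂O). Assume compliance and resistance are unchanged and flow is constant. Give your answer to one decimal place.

Flow: 65 L/min ÷ 60 = 1.0833 L/s.
New flow: 43 L/min ÷ 60 = 0.7167 L/s.
PIP = Vt/C + R·V̇ + PEEP (constant-flow equation of motion).
Only the resistive term changes: ΔPIP = R × ΔV̇ = 22.6 × (0.7167 − 1.0833) = 22.6 × -0.3666 = -8.285 cmH2O.
Original PIP = 410/29.3 + 22.6×1.0833 + 6 = 44.476 cmH2O; new PIP = 44.476 + (-8.285) = 36.191 cmH2O.

36.2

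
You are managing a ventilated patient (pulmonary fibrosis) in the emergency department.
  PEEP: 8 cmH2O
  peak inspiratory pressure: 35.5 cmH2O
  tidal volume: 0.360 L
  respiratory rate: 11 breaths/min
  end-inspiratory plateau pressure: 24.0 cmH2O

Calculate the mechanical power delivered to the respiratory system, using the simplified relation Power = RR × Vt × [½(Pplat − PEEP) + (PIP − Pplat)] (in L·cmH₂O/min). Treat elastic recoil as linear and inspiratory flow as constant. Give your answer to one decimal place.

77.2

Per-breath work = Vt × [½(Pplat−PEEP) + (PIP−Pplat)] = 0.360 × [0.5×16.0 + 11.5] = 0.360 × 19.5 = 7.02 L·cmH2O.
Power = 11 × 7.02 = 77.22 L·cmH2O/min.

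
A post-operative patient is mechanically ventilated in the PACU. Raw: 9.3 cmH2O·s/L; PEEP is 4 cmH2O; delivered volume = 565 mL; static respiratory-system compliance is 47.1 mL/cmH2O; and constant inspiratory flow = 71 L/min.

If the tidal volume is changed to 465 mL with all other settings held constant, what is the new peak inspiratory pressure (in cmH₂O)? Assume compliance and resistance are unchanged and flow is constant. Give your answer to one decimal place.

24.9

Flow: 71 L/min ÷ 60 = 1.1833 L/s.
PIP = Vt/C + R·V̇ + PEEP (constant-flow equation of motion).
Only the elastic term changes: ΔPIP = ΔVt / C = (465 − 565) / 47.1 = -2.123 cmH2O.
Original PIP = 565/47.1 + 9.3×1.1833 + 4 = 27.0 cmH2O; new PIP = 27.0 + (-2.123) = 24.877 cmH2O.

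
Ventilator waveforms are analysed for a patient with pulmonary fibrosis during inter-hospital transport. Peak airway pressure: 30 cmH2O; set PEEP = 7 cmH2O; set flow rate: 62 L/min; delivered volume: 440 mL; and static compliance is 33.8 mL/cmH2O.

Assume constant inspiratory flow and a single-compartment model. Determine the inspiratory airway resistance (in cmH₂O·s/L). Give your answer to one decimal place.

Flow: 62 L/min ÷ 60 = 1.0333 L/s.
Equation of motion (constant flow): PIP = Vt/C + R·V̇ + PEEP.
R·V̇ = PIP − Vt/C − PEEP = 30 − 440/33.8 − 7 = 30 − 13.018 − 7 = 9.982 cmH2O.
R = 9.982 / 1.0333 = 9.66 cmH2O·s/L.

9.7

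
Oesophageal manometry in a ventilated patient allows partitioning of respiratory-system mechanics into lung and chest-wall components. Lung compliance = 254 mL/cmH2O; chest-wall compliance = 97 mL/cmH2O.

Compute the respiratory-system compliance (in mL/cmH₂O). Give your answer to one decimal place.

Lung and chest wall are elastances in series: 1/Crs = 1/CL + 1/Ccw.
1/Crs = 1/254 + 1/97 = 0.01425.
Crs = 70.175 mL/cmH2O.

70.2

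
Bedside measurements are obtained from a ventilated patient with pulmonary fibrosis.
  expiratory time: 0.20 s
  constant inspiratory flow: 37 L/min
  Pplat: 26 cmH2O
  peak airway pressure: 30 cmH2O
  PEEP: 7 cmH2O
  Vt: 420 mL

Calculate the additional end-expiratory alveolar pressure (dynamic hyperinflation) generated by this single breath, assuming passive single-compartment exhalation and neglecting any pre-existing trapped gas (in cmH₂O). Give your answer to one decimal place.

4.7

Flow: 37 L/min ÷ 60 = 0.6167 L/s.
R = (PIP − Pplat)/V̇ = (30 − 26) / 0.6167 = 4.0/0.6167 = 6.486 cmH2O·s/L.
C = Vt/(Pplat − PEEP) = 420.0 / (26 − 7) = 420.0/19.0 = 22.105 mL/cmH2O.
τ = R × C = 6.486 × 0.02211 L/cmH2O = 0.1434 s.
Fraction remaining = e^(−Te/τ) = e^(−0.20/0.1434) = 0.2479; trapped volume = 420.0 × 0.2479 = 104.12 mL.
Additional alveolar pressure from trapping ≈ V_trapped / C = 104.12 / 22.105 = 4.71 cmH2O.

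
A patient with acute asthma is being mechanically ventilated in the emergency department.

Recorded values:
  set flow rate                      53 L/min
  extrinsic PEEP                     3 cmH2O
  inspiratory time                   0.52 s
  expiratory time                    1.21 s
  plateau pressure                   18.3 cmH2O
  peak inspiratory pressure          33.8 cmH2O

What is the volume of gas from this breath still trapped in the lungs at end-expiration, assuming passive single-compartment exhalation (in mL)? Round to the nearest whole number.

46

Flow: 53 L/min ÷ 60 = 0.8833 L/s.
Vt = flow × Ti = 0.8833 L/s × 0.52 s × 1000 mL/L = 459.32 mL.
R = (PIP − Pplat)/V̇ = (33.8 − 18.3) / 0.8833 = 15.5/0.8833 = 17.548 cmH2O·s/L.
C = Vt/(Pplat − PEEP) = 459.32 / (18.3 − 3) = 459.32/15.3 = 30.021 mL/cmH2O.
τ = R × C = 17.548 × 0.03002 L/cmH2O = 0.5268 s.
Fraction remaining = e^(−Te/τ) = e^(−1.21/0.5268) = 0.1006.
Trapped volume = 459.32 × 0.1006 = 46.208 mL.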